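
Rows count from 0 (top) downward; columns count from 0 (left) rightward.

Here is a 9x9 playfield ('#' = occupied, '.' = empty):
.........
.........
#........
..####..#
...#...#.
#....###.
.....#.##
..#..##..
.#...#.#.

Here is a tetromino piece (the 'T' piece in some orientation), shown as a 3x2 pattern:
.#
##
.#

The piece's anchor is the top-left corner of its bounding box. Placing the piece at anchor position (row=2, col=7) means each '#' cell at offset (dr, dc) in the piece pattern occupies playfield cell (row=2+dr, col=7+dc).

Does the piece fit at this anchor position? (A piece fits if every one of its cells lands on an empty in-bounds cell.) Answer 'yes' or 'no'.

Answer: no

Derivation:
Check each piece cell at anchor (2, 7):
  offset (0,1) -> (2,8): empty -> OK
  offset (1,0) -> (3,7): empty -> OK
  offset (1,1) -> (3,8): occupied ('#') -> FAIL
  offset (2,1) -> (4,8): empty -> OK
All cells valid: no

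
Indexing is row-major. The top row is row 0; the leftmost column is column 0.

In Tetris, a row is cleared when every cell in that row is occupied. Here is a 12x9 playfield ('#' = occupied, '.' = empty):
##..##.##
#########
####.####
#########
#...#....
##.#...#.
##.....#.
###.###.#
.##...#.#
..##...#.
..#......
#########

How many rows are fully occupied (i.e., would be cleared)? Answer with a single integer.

Answer: 3

Derivation:
Check each row:
  row 0: 3 empty cells -> not full
  row 1: 0 empty cells -> FULL (clear)
  row 2: 1 empty cell -> not full
  row 3: 0 empty cells -> FULL (clear)
  row 4: 7 empty cells -> not full
  row 5: 5 empty cells -> not full
  row 6: 6 empty cells -> not full
  row 7: 2 empty cells -> not full
  row 8: 5 empty cells -> not full
  row 9: 6 empty cells -> not full
  row 10: 8 empty cells -> not full
  row 11: 0 empty cells -> FULL (clear)
Total rows cleared: 3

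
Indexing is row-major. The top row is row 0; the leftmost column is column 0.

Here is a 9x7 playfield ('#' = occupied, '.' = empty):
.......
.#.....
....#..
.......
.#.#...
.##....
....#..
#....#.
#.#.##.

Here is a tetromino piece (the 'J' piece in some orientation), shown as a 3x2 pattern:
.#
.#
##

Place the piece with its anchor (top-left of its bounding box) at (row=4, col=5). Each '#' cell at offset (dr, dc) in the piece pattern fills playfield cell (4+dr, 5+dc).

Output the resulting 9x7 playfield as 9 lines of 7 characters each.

Answer: .......
.#.....
....#..
.......
.#.#..#
.##...#
....###
#....#.
#.#.##.

Derivation:
Fill (4+0,5+1) = (4,6)
Fill (4+1,5+1) = (5,6)
Fill (4+2,5+0) = (6,5)
Fill (4+2,5+1) = (6,6)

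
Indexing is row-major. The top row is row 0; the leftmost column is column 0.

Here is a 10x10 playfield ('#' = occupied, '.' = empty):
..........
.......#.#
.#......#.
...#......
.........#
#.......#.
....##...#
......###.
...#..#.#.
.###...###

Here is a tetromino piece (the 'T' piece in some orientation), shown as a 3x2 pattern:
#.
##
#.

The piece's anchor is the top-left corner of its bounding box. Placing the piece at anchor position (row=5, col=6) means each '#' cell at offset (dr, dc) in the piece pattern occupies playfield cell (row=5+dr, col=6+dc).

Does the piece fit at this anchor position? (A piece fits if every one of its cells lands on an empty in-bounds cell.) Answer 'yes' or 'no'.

Answer: no

Derivation:
Check each piece cell at anchor (5, 6):
  offset (0,0) -> (5,6): empty -> OK
  offset (1,0) -> (6,6): empty -> OK
  offset (1,1) -> (6,7): empty -> OK
  offset (2,0) -> (7,6): occupied ('#') -> FAIL
All cells valid: no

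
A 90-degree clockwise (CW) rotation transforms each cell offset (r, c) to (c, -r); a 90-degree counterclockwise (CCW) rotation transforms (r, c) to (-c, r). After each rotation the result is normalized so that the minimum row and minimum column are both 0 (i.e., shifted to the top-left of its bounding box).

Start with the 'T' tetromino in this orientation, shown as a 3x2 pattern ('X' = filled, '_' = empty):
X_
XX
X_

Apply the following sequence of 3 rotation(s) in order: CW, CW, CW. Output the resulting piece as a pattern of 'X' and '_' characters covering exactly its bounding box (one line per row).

Answer: _X_
XXX

Derivation:
Start:
X_
XX
X_
After rotation 1 (CW):
XXX
_X_
After rotation 2 (CW):
_X
XX
_X
After rotation 3 (CW):
_X_
XXX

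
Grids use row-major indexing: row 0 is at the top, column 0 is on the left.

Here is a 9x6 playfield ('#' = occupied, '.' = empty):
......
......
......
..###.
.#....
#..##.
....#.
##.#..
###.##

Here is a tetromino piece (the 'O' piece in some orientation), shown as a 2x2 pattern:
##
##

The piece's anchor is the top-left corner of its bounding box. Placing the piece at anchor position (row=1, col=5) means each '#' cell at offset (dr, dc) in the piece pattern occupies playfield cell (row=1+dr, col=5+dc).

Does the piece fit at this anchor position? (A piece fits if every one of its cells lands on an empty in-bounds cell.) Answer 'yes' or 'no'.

Answer: no

Derivation:
Check each piece cell at anchor (1, 5):
  offset (0,0) -> (1,5): empty -> OK
  offset (0,1) -> (1,6): out of bounds -> FAIL
  offset (1,0) -> (2,5): empty -> OK
  offset (1,1) -> (2,6): out of bounds -> FAIL
All cells valid: no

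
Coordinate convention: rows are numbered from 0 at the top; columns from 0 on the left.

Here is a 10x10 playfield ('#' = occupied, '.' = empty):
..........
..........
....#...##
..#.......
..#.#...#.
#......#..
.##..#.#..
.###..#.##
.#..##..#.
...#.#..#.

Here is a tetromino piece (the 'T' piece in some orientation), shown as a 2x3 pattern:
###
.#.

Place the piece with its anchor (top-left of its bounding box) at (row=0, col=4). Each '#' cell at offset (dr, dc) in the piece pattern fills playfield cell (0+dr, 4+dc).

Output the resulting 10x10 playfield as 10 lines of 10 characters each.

Fill (0+0,4+0) = (0,4)
Fill (0+0,4+1) = (0,5)
Fill (0+0,4+2) = (0,6)
Fill (0+1,4+1) = (1,5)

Answer: ....###...
.....#....
....#...##
..#.......
..#.#...#.
#......#..
.##..#.#..
.###..#.##
.#..##..#.
...#.#..#.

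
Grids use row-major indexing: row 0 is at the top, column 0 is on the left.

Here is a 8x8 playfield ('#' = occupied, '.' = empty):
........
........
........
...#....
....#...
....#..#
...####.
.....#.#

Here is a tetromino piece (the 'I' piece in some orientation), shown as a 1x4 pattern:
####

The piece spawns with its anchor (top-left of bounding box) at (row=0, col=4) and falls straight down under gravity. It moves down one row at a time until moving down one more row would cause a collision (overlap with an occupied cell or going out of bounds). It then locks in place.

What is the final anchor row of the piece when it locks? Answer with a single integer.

Answer: 3

Derivation:
Spawn at (row=0, col=4). Try each row:
  row 0: fits
  row 1: fits
  row 2: fits
  row 3: fits
  row 4: blocked -> lock at row 3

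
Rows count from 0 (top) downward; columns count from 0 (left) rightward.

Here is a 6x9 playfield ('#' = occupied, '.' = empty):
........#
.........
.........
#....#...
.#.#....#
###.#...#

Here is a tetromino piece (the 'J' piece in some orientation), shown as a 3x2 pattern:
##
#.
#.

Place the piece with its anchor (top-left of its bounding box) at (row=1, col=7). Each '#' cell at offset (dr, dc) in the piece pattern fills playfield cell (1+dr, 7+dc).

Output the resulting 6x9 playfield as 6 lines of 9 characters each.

Answer: ........#
.......##
.......#.
#....#.#.
.#.#....#
###.#...#

Derivation:
Fill (1+0,7+0) = (1,7)
Fill (1+0,7+1) = (1,8)
Fill (1+1,7+0) = (2,7)
Fill (1+2,7+0) = (3,7)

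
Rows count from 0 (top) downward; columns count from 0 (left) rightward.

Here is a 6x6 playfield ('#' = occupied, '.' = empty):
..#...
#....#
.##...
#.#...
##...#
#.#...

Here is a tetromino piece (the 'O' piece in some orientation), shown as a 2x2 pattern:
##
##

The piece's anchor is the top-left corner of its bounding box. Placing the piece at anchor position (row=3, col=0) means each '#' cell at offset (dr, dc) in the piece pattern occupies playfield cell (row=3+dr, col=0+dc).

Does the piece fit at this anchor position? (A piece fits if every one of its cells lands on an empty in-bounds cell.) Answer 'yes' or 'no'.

Check each piece cell at anchor (3, 0):
  offset (0,0) -> (3,0): occupied ('#') -> FAIL
  offset (0,1) -> (3,1): empty -> OK
  offset (1,0) -> (4,0): occupied ('#') -> FAIL
  offset (1,1) -> (4,1): occupied ('#') -> FAIL
All cells valid: no

Answer: no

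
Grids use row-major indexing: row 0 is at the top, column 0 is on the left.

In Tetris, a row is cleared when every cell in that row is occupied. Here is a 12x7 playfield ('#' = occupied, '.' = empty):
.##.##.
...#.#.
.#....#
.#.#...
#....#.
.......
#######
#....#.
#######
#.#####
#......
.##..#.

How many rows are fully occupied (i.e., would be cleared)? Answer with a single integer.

Check each row:
  row 0: 3 empty cells -> not full
  row 1: 5 empty cells -> not full
  row 2: 5 empty cells -> not full
  row 3: 5 empty cells -> not full
  row 4: 5 empty cells -> not full
  row 5: 7 empty cells -> not full
  row 6: 0 empty cells -> FULL (clear)
  row 7: 5 empty cells -> not full
  row 8: 0 empty cells -> FULL (clear)
  row 9: 1 empty cell -> not full
  row 10: 6 empty cells -> not full
  row 11: 4 empty cells -> not full
Total rows cleared: 2

Answer: 2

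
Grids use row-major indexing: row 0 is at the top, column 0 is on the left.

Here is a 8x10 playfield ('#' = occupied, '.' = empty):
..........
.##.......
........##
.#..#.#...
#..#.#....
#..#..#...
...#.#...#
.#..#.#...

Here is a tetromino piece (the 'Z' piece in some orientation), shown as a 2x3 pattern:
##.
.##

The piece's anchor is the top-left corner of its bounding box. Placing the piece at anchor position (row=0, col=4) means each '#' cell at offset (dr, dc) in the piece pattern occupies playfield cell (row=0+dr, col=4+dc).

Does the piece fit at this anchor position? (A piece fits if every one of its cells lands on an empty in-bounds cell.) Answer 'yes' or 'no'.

Answer: yes

Derivation:
Check each piece cell at anchor (0, 4):
  offset (0,0) -> (0,4): empty -> OK
  offset (0,1) -> (0,5): empty -> OK
  offset (1,1) -> (1,5): empty -> OK
  offset (1,2) -> (1,6): empty -> OK
All cells valid: yes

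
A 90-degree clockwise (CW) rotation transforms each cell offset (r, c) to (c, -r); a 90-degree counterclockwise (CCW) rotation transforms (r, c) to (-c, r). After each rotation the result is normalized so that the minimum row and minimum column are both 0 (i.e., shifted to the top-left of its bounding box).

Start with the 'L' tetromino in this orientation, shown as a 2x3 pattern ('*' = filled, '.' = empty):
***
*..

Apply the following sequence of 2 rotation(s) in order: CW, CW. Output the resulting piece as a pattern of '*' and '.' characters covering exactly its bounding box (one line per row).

Start:
***
*..
After rotation 1 (CW):
**
.*
.*
After rotation 2 (CW):
..*
***

Answer: ..*
***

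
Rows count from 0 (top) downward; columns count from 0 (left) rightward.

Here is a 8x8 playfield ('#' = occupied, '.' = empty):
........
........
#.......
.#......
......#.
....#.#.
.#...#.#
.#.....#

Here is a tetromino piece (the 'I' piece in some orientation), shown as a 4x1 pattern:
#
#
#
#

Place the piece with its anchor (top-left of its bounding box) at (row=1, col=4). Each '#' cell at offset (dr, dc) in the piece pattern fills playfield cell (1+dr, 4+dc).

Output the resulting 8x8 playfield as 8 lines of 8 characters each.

Fill (1+0,4+0) = (1,4)
Fill (1+1,4+0) = (2,4)
Fill (1+2,4+0) = (3,4)
Fill (1+3,4+0) = (4,4)

Answer: ........
....#...
#...#...
.#..#...
....#.#.
....#.#.
.#...#.#
.#.....#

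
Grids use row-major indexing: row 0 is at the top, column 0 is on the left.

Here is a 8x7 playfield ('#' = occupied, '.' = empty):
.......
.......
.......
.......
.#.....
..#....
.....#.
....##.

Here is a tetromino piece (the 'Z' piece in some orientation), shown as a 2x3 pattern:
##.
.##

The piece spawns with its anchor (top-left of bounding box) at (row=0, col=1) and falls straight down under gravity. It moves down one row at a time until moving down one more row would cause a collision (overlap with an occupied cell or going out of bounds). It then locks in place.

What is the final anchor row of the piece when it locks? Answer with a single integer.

Spawn at (row=0, col=1). Try each row:
  row 0: fits
  row 1: fits
  row 2: fits
  row 3: fits
  row 4: blocked -> lock at row 3

Answer: 3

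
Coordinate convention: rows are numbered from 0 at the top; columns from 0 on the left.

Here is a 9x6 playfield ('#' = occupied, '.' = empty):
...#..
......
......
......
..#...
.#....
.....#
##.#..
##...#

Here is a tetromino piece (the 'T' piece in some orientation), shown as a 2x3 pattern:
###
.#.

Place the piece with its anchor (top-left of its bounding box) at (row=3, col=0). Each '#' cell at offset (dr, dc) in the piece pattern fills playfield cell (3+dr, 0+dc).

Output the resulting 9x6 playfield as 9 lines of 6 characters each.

Fill (3+0,0+0) = (3,0)
Fill (3+0,0+1) = (3,1)
Fill (3+0,0+2) = (3,2)
Fill (3+1,0+1) = (4,1)

Answer: ...#..
......
......
###...
.##...
.#....
.....#
##.#..
##...#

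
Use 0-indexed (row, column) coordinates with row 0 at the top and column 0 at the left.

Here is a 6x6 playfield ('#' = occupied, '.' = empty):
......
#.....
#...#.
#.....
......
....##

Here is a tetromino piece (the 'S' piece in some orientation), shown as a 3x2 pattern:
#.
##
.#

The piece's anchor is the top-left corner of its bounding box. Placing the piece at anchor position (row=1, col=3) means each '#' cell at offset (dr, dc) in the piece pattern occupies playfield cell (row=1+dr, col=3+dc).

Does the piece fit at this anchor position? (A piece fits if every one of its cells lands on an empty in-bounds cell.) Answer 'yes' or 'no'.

Check each piece cell at anchor (1, 3):
  offset (0,0) -> (1,3): empty -> OK
  offset (1,0) -> (2,3): empty -> OK
  offset (1,1) -> (2,4): occupied ('#') -> FAIL
  offset (2,1) -> (3,4): empty -> OK
All cells valid: no

Answer: no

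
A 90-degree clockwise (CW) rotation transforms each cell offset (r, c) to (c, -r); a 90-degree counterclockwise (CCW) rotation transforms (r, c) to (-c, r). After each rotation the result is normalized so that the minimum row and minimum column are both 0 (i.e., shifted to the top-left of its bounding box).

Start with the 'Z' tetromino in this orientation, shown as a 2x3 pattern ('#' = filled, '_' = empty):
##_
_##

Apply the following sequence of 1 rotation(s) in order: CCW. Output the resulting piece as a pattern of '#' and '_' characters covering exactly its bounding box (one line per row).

Start:
##_
_##
After rotation 1 (CCW):
_#
##
#_

Answer: _#
##
#_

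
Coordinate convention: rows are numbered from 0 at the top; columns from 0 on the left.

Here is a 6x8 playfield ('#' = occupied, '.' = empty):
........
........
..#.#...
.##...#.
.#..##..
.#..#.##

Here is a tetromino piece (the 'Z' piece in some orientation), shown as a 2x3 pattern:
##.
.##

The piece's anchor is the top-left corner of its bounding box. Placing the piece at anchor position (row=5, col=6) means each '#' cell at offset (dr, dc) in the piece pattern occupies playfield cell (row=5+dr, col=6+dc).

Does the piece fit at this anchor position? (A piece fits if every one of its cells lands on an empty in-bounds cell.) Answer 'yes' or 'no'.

Check each piece cell at anchor (5, 6):
  offset (0,0) -> (5,6): occupied ('#') -> FAIL
  offset (0,1) -> (5,7): occupied ('#') -> FAIL
  offset (1,1) -> (6,7): out of bounds -> FAIL
  offset (1,2) -> (6,8): out of bounds -> FAIL
All cells valid: no

Answer: no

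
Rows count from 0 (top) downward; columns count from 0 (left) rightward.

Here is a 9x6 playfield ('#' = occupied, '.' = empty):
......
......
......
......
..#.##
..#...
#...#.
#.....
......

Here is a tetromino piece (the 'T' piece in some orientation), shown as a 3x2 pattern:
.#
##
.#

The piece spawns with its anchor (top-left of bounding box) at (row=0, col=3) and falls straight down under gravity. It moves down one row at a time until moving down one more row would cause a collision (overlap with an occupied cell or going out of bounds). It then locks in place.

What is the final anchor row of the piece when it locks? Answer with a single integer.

Answer: 1

Derivation:
Spawn at (row=0, col=3). Try each row:
  row 0: fits
  row 1: fits
  row 2: blocked -> lock at row 1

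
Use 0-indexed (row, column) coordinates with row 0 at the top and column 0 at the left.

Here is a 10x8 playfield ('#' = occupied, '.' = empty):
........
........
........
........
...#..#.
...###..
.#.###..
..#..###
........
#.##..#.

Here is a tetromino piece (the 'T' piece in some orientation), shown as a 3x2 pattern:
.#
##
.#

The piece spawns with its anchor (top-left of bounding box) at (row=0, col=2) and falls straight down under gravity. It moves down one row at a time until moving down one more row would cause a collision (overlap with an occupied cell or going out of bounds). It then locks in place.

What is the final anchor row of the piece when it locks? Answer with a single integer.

Answer: 1

Derivation:
Spawn at (row=0, col=2). Try each row:
  row 0: fits
  row 1: fits
  row 2: blocked -> lock at row 1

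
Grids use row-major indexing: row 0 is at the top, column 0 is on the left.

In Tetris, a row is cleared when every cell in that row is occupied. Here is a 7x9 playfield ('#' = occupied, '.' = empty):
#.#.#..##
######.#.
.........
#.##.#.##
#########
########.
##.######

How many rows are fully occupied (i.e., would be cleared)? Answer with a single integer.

Check each row:
  row 0: 4 empty cells -> not full
  row 1: 2 empty cells -> not full
  row 2: 9 empty cells -> not full
  row 3: 3 empty cells -> not full
  row 4: 0 empty cells -> FULL (clear)
  row 5: 1 empty cell -> not full
  row 6: 1 empty cell -> not full
Total rows cleared: 1

Answer: 1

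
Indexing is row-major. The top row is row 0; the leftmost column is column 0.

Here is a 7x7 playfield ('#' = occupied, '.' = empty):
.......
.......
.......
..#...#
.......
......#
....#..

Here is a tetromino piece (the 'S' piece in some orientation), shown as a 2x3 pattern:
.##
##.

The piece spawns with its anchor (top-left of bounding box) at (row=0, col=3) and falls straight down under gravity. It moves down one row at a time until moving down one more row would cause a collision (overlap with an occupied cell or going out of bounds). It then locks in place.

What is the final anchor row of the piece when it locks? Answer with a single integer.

Spawn at (row=0, col=3). Try each row:
  row 0: fits
  row 1: fits
  row 2: fits
  row 3: fits
  row 4: fits
  row 5: blocked -> lock at row 4

Answer: 4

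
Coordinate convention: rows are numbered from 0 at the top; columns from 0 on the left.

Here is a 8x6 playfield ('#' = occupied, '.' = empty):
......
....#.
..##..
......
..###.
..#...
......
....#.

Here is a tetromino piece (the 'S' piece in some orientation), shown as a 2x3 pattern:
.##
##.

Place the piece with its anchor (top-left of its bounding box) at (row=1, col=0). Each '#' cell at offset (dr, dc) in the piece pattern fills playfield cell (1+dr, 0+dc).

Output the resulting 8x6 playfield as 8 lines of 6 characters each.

Fill (1+0,0+1) = (1,1)
Fill (1+0,0+2) = (1,2)
Fill (1+1,0+0) = (2,0)
Fill (1+1,0+1) = (2,1)

Answer: ......
.##.#.
####..
......
..###.
..#...
......
....#.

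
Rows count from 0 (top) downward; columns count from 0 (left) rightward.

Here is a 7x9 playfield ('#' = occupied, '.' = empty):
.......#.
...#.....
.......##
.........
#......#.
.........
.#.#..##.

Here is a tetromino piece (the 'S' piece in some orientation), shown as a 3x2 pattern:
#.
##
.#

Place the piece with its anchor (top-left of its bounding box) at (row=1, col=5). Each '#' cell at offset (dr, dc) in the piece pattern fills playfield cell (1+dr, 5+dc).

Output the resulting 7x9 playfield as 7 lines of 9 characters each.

Answer: .......#.
...#.#...
.....####
......#..
#......#.
.........
.#.#..##.

Derivation:
Fill (1+0,5+0) = (1,5)
Fill (1+1,5+0) = (2,5)
Fill (1+1,5+1) = (2,6)
Fill (1+2,5+1) = (3,6)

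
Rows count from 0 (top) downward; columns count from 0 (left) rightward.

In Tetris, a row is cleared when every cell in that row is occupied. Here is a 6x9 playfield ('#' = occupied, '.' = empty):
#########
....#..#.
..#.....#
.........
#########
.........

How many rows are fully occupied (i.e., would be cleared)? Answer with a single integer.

Check each row:
  row 0: 0 empty cells -> FULL (clear)
  row 1: 7 empty cells -> not full
  row 2: 7 empty cells -> not full
  row 3: 9 empty cells -> not full
  row 4: 0 empty cells -> FULL (clear)
  row 5: 9 empty cells -> not full
Total rows cleared: 2

Answer: 2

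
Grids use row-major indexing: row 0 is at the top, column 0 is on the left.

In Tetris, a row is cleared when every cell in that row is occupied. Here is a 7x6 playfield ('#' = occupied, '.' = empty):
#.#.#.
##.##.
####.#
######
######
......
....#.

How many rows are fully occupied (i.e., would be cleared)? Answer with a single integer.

Answer: 2

Derivation:
Check each row:
  row 0: 3 empty cells -> not full
  row 1: 2 empty cells -> not full
  row 2: 1 empty cell -> not full
  row 3: 0 empty cells -> FULL (clear)
  row 4: 0 empty cells -> FULL (clear)
  row 5: 6 empty cells -> not full
  row 6: 5 empty cells -> not full
Total rows cleared: 2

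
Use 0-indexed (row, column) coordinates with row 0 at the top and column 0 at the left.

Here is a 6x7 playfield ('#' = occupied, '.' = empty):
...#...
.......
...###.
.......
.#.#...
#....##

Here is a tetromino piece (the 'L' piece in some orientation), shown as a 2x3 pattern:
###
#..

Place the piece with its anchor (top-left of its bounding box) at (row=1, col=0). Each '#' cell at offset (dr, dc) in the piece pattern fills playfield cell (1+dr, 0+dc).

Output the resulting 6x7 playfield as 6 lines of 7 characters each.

Answer: ...#...
###....
#..###.
.......
.#.#...
#....##

Derivation:
Fill (1+0,0+0) = (1,0)
Fill (1+0,0+1) = (1,1)
Fill (1+0,0+2) = (1,2)
Fill (1+1,0+0) = (2,0)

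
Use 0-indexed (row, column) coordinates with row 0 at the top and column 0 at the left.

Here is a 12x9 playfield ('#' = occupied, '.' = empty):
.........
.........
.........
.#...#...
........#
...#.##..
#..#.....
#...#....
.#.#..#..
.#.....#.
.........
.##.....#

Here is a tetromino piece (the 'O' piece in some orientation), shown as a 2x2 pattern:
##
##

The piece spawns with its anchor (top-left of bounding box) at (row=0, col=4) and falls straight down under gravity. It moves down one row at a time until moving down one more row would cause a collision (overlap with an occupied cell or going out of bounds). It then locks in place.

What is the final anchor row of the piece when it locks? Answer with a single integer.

Spawn at (row=0, col=4). Try each row:
  row 0: fits
  row 1: fits
  row 2: blocked -> lock at row 1

Answer: 1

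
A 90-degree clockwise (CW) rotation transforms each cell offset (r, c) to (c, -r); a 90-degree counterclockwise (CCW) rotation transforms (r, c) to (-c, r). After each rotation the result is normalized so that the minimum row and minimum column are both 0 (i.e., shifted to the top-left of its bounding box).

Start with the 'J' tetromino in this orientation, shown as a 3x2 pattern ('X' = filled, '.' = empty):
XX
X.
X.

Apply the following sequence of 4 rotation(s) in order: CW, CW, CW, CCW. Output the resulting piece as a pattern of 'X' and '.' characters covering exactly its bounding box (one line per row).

Start:
XX
X.
X.
After rotation 1 (CW):
XXX
..X
After rotation 2 (CW):
.X
.X
XX
After rotation 3 (CW):
X..
XXX
After rotation 4 (CCW):
.X
.X
XX

Answer: .X
.X
XX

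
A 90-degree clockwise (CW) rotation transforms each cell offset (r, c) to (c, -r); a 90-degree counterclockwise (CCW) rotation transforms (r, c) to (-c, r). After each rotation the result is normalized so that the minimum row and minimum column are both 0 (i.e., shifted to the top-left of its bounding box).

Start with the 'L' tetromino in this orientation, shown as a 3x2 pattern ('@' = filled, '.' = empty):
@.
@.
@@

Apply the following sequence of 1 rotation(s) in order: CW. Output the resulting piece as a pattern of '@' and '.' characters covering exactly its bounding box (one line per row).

Answer: @@@
@..

Derivation:
Start:
@.
@.
@@
After rotation 1 (CW):
@@@
@..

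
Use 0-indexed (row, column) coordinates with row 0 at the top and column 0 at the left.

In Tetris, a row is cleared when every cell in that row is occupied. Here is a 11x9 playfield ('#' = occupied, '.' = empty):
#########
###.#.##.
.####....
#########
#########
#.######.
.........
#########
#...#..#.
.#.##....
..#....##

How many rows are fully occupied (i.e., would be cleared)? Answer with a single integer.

Check each row:
  row 0: 0 empty cells -> FULL (clear)
  row 1: 3 empty cells -> not full
  row 2: 5 empty cells -> not full
  row 3: 0 empty cells -> FULL (clear)
  row 4: 0 empty cells -> FULL (clear)
  row 5: 2 empty cells -> not full
  row 6: 9 empty cells -> not full
  row 7: 0 empty cells -> FULL (clear)
  row 8: 6 empty cells -> not full
  row 9: 6 empty cells -> not full
  row 10: 6 empty cells -> not full
Total rows cleared: 4

Answer: 4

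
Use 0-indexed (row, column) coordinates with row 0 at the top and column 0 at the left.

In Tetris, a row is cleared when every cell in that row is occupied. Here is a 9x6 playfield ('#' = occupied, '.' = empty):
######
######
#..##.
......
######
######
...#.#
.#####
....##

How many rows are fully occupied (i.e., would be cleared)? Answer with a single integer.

Check each row:
  row 0: 0 empty cells -> FULL (clear)
  row 1: 0 empty cells -> FULL (clear)
  row 2: 3 empty cells -> not full
  row 3: 6 empty cells -> not full
  row 4: 0 empty cells -> FULL (clear)
  row 5: 0 empty cells -> FULL (clear)
  row 6: 4 empty cells -> not full
  row 7: 1 empty cell -> not full
  row 8: 4 empty cells -> not full
Total rows cleared: 4

Answer: 4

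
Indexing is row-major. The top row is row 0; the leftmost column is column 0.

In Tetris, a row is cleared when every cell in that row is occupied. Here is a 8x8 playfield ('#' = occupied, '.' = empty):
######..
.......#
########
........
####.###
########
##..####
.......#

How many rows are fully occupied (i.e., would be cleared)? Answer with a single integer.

Check each row:
  row 0: 2 empty cells -> not full
  row 1: 7 empty cells -> not full
  row 2: 0 empty cells -> FULL (clear)
  row 3: 8 empty cells -> not full
  row 4: 1 empty cell -> not full
  row 5: 0 empty cells -> FULL (clear)
  row 6: 2 empty cells -> not full
  row 7: 7 empty cells -> not full
Total rows cleared: 2

Answer: 2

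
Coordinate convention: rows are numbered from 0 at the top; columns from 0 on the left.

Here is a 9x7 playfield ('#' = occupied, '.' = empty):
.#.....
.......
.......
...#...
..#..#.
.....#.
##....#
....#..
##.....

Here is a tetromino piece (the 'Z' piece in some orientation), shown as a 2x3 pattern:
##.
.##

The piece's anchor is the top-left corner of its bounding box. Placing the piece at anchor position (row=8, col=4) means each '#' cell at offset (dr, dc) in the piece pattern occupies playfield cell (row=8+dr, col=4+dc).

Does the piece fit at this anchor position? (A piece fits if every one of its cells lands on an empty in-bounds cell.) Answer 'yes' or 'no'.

Check each piece cell at anchor (8, 4):
  offset (0,0) -> (8,4): empty -> OK
  offset (0,1) -> (8,5): empty -> OK
  offset (1,1) -> (9,5): out of bounds -> FAIL
  offset (1,2) -> (9,6): out of bounds -> FAIL
All cells valid: no

Answer: no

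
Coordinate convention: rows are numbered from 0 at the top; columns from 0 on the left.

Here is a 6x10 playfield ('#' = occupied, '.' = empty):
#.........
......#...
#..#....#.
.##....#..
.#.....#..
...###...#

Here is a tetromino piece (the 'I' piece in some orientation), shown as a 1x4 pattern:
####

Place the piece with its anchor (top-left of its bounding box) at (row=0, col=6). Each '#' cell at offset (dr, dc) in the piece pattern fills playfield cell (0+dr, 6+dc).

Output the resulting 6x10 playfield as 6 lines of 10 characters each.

Fill (0+0,6+0) = (0,6)
Fill (0+0,6+1) = (0,7)
Fill (0+0,6+2) = (0,8)
Fill (0+0,6+3) = (0,9)

Answer: #.....####
......#...
#..#....#.
.##....#..
.#.....#..
...###...#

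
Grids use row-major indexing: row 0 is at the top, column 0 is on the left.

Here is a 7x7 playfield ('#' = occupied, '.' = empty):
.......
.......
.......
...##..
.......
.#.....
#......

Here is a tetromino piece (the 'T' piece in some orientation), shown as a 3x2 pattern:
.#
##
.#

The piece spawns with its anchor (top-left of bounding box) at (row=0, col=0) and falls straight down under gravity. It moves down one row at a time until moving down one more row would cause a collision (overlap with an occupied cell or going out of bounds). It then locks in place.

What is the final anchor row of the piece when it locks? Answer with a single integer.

Spawn at (row=0, col=0). Try each row:
  row 0: fits
  row 1: fits
  row 2: fits
  row 3: blocked -> lock at row 2

Answer: 2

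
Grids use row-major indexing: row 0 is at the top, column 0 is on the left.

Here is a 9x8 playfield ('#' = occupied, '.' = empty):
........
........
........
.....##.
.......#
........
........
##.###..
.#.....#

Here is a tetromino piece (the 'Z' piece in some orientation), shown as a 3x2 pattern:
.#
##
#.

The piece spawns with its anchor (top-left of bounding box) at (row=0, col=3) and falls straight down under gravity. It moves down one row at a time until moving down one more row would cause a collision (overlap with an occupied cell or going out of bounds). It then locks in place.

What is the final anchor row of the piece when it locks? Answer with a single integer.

Spawn at (row=0, col=3). Try each row:
  row 0: fits
  row 1: fits
  row 2: fits
  row 3: fits
  row 4: fits
  row 5: blocked -> lock at row 4

Answer: 4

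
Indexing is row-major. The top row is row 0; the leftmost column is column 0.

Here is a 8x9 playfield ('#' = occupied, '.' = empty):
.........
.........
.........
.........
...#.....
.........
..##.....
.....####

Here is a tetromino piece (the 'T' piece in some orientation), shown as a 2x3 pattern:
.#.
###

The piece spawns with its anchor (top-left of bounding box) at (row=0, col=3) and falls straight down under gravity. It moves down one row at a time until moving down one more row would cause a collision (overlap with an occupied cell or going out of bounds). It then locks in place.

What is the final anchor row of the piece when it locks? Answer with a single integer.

Answer: 2

Derivation:
Spawn at (row=0, col=3). Try each row:
  row 0: fits
  row 1: fits
  row 2: fits
  row 3: blocked -> lock at row 2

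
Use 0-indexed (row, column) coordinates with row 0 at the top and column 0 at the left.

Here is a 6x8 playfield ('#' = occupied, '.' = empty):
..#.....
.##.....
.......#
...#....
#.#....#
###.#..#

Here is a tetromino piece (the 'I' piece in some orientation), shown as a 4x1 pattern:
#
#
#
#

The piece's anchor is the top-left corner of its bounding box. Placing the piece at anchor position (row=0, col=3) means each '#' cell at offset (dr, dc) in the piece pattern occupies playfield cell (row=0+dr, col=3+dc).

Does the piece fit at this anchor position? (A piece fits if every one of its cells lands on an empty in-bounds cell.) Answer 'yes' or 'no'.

Check each piece cell at anchor (0, 3):
  offset (0,0) -> (0,3): empty -> OK
  offset (1,0) -> (1,3): empty -> OK
  offset (2,0) -> (2,3): empty -> OK
  offset (3,0) -> (3,3): occupied ('#') -> FAIL
All cells valid: no

Answer: no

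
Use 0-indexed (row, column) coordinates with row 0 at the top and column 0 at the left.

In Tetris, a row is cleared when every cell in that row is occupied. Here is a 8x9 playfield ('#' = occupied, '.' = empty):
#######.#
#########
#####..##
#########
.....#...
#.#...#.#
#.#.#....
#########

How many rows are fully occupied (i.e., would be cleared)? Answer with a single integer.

Answer: 3

Derivation:
Check each row:
  row 0: 1 empty cell -> not full
  row 1: 0 empty cells -> FULL (clear)
  row 2: 2 empty cells -> not full
  row 3: 0 empty cells -> FULL (clear)
  row 4: 8 empty cells -> not full
  row 5: 5 empty cells -> not full
  row 6: 6 empty cells -> not full
  row 7: 0 empty cells -> FULL (clear)
Total rows cleared: 3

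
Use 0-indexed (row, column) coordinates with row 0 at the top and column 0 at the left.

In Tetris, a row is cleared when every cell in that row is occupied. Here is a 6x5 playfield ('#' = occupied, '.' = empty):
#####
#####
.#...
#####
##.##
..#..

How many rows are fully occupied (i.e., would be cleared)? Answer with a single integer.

Check each row:
  row 0: 0 empty cells -> FULL (clear)
  row 1: 0 empty cells -> FULL (clear)
  row 2: 4 empty cells -> not full
  row 3: 0 empty cells -> FULL (clear)
  row 4: 1 empty cell -> not full
  row 5: 4 empty cells -> not full
Total rows cleared: 3

Answer: 3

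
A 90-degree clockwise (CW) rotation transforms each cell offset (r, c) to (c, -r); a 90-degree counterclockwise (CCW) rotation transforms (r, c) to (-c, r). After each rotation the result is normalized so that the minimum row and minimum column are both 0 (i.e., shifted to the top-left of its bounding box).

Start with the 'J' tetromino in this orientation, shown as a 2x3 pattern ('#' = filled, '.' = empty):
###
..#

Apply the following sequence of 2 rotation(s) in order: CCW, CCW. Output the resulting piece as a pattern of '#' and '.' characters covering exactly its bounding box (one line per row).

Answer: #..
###

Derivation:
Start:
###
..#
After rotation 1 (CCW):
##
#.
#.
After rotation 2 (CCW):
#..
###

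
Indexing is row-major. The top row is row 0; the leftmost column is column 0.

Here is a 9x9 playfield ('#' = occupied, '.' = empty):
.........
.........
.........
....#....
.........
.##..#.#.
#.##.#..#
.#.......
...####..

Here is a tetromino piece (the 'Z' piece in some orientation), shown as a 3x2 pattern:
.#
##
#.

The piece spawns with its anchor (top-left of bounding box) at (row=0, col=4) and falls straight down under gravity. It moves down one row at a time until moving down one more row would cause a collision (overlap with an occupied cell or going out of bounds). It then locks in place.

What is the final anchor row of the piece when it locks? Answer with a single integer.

Answer: 0

Derivation:
Spawn at (row=0, col=4). Try each row:
  row 0: fits
  row 1: blocked -> lock at row 0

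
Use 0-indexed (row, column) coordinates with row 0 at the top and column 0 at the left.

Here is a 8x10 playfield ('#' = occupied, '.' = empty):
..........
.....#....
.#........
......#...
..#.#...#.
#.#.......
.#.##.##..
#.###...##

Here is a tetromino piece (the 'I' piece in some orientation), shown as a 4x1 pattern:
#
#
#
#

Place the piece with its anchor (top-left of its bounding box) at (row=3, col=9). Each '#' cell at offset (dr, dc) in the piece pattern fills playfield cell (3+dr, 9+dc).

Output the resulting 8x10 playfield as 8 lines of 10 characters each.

Answer: ..........
.....#....
.#........
......#..#
..#.#...##
#.#......#
.#.##.##.#
#.###...##

Derivation:
Fill (3+0,9+0) = (3,9)
Fill (3+1,9+0) = (4,9)
Fill (3+2,9+0) = (5,9)
Fill (3+3,9+0) = (6,9)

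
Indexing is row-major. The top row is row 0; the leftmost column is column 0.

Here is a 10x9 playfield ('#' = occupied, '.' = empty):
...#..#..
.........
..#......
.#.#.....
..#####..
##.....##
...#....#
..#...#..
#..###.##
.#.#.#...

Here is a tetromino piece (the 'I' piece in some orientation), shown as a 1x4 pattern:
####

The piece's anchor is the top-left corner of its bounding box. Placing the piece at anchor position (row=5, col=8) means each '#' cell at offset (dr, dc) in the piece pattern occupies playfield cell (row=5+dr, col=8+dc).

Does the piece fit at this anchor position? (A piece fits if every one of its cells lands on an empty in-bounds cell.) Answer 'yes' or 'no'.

Answer: no

Derivation:
Check each piece cell at anchor (5, 8):
  offset (0,0) -> (5,8): occupied ('#') -> FAIL
  offset (0,1) -> (5,9): out of bounds -> FAIL
  offset (0,2) -> (5,10): out of bounds -> FAIL
  offset (0,3) -> (5,11): out of bounds -> FAIL
All cells valid: no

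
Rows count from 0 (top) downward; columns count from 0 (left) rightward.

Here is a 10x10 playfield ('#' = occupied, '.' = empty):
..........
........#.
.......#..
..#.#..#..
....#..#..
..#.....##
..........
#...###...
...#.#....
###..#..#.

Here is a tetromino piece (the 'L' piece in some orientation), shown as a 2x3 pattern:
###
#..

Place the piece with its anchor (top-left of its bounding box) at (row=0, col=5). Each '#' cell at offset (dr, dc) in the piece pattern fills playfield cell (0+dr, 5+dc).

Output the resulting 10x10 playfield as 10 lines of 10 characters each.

Answer: .....###..
.....#..#.
.......#..
..#.#..#..
....#..#..
..#.....##
..........
#...###...
...#.#....
###..#..#.

Derivation:
Fill (0+0,5+0) = (0,5)
Fill (0+0,5+1) = (0,6)
Fill (0+0,5+2) = (0,7)
Fill (0+1,5+0) = (1,5)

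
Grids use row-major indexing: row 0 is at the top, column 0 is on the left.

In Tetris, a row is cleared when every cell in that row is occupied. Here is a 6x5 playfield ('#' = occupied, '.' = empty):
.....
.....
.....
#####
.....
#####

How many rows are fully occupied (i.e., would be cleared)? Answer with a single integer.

Check each row:
  row 0: 5 empty cells -> not full
  row 1: 5 empty cells -> not full
  row 2: 5 empty cells -> not full
  row 3: 0 empty cells -> FULL (clear)
  row 4: 5 empty cells -> not full
  row 5: 0 empty cells -> FULL (clear)
Total rows cleared: 2

Answer: 2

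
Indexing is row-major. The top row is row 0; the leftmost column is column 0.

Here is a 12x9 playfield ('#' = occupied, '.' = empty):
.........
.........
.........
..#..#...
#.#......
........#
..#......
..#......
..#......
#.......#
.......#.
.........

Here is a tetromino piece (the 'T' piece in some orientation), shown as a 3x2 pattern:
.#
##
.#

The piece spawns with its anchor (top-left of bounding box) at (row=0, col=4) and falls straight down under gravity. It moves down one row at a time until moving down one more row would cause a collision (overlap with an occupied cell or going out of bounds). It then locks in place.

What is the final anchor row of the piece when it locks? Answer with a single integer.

Spawn at (row=0, col=4). Try each row:
  row 0: fits
  row 1: blocked -> lock at row 0

Answer: 0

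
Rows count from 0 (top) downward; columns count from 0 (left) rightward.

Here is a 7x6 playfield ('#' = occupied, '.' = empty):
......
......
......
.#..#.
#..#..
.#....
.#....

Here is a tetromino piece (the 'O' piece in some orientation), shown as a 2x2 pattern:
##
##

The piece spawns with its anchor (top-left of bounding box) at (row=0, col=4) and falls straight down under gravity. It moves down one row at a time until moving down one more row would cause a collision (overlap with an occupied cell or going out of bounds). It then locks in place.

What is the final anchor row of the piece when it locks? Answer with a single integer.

Spawn at (row=0, col=4). Try each row:
  row 0: fits
  row 1: fits
  row 2: blocked -> lock at row 1

Answer: 1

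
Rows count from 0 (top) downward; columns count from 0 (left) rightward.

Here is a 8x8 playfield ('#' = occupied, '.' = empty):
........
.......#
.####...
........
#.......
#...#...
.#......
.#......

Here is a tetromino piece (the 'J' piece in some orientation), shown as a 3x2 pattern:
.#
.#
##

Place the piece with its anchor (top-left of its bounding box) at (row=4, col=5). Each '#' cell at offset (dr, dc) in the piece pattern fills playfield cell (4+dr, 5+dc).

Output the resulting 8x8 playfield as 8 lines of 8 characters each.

Fill (4+0,5+1) = (4,6)
Fill (4+1,5+1) = (5,6)
Fill (4+2,5+0) = (6,5)
Fill (4+2,5+1) = (6,6)

Answer: ........
.......#
.####...
........
#.....#.
#...#.#.
.#...##.
.#......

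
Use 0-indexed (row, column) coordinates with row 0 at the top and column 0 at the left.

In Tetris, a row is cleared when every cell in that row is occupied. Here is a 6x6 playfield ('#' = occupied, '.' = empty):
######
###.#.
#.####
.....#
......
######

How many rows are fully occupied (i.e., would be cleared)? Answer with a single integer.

Check each row:
  row 0: 0 empty cells -> FULL (clear)
  row 1: 2 empty cells -> not full
  row 2: 1 empty cell -> not full
  row 3: 5 empty cells -> not full
  row 4: 6 empty cells -> not full
  row 5: 0 empty cells -> FULL (clear)
Total rows cleared: 2

Answer: 2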